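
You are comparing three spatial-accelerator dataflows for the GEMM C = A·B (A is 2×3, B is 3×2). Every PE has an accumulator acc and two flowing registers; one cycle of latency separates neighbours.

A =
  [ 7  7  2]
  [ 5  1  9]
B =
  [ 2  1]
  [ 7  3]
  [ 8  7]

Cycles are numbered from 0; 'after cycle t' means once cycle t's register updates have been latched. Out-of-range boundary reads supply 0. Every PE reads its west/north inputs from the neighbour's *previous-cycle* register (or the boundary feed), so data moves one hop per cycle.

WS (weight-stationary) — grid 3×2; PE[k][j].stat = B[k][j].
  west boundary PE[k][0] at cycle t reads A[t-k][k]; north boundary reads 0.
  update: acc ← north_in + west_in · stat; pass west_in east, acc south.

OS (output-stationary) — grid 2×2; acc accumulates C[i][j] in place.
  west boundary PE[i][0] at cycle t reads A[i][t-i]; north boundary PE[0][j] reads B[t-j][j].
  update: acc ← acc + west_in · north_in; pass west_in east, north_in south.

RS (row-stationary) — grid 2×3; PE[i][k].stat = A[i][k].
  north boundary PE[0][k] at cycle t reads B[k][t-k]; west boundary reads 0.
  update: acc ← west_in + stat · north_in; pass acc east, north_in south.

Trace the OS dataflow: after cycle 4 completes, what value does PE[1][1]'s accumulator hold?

PE[1][1].acc = 71

Tracing OS — 2×2 array, target PE[1][1]:
  0: (0,1).acc=0  regs=<0,0>
  0: (1,0).acc=0  regs=<0,0>
  0: (1,1).acc=0  regs=<0,0>
  1: (0,1).acc=7  regs=<7,1>
  1: (1,0).acc=10  regs=<5,2>
  1: (1,1).acc=0  regs=<0,0>
  2: (0,1).acc=28  regs=<7,3>
  2: (1,0).acc=17  regs=<1,7>
  2: (1,1).acc=5  regs=<5,1>
  3: (0,1).acc=42  regs=<2,7>
  3: (1,0).acc=89  regs=<9,8>
  3: (1,1).acc=8  regs=<1,3>
  4: (0,1).acc=42  regs=<0,0>
  4: (1,0).acc=89  regs=<0,0>
  4: (1,1).acc=71  regs=<9,7>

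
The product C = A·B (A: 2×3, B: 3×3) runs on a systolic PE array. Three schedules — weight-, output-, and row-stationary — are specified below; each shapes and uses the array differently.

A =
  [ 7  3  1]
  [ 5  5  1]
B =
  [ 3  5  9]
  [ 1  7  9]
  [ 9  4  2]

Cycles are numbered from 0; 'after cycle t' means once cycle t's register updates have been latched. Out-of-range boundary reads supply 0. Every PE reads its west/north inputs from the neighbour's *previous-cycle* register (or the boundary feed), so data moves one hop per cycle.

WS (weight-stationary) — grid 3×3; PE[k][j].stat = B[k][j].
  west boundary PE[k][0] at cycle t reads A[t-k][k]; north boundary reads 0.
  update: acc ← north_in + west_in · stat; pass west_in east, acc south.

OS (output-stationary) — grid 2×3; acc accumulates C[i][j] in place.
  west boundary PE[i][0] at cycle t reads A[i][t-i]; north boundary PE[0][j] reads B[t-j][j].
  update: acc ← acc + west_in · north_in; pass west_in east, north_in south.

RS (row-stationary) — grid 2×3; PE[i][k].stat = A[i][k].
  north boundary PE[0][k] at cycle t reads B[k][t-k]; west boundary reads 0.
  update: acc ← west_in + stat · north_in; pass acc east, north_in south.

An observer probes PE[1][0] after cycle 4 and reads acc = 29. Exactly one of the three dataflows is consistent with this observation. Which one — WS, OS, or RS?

dataflow = OS

WS [3×3] PE[1][0] across cycles:
  0: (1,0).acc=0  regs=<0,0>
  1: (1,0).acc=24  regs=<3,24>
  2: (1,0).acc=20  regs=<5,20>
  3: (1,0).acc=0  regs=<0,0>
  4: (1,0).acc=0  regs=<0,0>
OS [2×3] PE[1][0] across cycles:
  0: (1,0).acc=0  regs=<0,0>
  1: (1,0).acc=15  regs=<5,3>
  2: (1,0).acc=20  regs=<5,1>
  3: (1,0).acc=29  regs=<1,9>
  4: (1,0).acc=29  regs=<0,0>
RS [2×3] PE[1][0] across cycles:
  0: (1,0).acc=0  regs=<0,0>
  1: (1,0).acc=15  regs=<15,3>
  2: (1,0).acc=25  regs=<25,5>
  3: (1,0).acc=45  regs=<45,9>
  4: (1,0).acc=0  regs=<0,0>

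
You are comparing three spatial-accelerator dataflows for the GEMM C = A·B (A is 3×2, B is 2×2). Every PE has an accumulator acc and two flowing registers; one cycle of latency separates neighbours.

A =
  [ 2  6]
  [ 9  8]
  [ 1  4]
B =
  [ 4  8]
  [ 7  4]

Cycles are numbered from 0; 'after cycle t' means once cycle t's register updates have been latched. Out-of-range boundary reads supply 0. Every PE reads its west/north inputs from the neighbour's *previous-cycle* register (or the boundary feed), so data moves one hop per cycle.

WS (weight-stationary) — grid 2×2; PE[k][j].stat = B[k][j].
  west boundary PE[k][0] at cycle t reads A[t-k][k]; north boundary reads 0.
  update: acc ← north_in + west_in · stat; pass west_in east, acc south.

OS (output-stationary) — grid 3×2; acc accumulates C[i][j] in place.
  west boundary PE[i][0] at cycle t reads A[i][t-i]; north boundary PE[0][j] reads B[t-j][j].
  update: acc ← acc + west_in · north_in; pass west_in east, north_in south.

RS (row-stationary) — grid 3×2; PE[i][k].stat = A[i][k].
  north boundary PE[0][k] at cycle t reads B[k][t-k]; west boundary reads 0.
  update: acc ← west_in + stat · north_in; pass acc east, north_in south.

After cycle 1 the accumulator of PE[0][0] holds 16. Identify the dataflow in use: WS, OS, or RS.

— WS: 2×2; PE[0][0] trace:
  t=0 PE[0][0]: acc=8 h=2 v=8
  t=1 PE[0][0]: acc=36 h=9 v=36
— OS: 3×2; PE[0][0] trace:
  t=0 PE[0][0]: acc=8 h=2 v=4
  t=1 PE[0][0]: acc=50 h=6 v=7
— RS: 3×2; PE[0][0] trace:
  t=0 PE[0][0]: acc=8 h=8 v=4
  t=1 PE[0][0]: acc=16 h=16 v=8

dataflow = RS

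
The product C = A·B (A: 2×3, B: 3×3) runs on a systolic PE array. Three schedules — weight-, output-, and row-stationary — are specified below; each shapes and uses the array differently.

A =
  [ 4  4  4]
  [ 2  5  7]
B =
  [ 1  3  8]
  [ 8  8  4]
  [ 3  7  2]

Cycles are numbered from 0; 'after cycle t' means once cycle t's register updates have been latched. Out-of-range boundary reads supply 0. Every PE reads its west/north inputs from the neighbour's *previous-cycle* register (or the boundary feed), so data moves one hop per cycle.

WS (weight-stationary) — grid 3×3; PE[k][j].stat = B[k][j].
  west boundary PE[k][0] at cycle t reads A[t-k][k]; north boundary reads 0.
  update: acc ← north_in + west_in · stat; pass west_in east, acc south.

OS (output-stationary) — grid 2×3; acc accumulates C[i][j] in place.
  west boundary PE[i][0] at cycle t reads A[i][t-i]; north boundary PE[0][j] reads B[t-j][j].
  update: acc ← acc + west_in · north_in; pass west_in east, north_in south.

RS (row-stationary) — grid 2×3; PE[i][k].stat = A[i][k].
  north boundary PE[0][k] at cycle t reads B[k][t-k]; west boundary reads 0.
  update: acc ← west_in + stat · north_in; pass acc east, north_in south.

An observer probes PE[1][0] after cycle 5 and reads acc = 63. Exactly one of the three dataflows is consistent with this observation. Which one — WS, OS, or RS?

dataflow = OS

Under WS (3×3), PE[1][0]:
  t=0 PE[1][0]: acc=0 h=0 v=0
  t=1 PE[1][0]: acc=36 h=4 v=36
  t=2 PE[1][0]: acc=42 h=5 v=42
  t=3 PE[1][0]: acc=0 h=0 v=0
  t=4 PE[1][0]: acc=0 h=0 v=0
  t=5 PE[1][0]: acc=0 h=0 v=0
Under OS (2×3), PE[1][0]:
  t=0 PE[1][0]: acc=0 h=0 v=0
  t=1 PE[1][0]: acc=2 h=2 v=1
  t=2 PE[1][0]: acc=42 h=5 v=8
  t=3 PE[1][0]: acc=63 h=7 v=3
  t=4 PE[1][0]: acc=63 h=0 v=0
  t=5 PE[1][0]: acc=63 h=0 v=0
Under RS (2×3), PE[1][0]:
  t=0 PE[1][0]: acc=0 h=0 v=0
  t=1 PE[1][0]: acc=2 h=2 v=1
  t=2 PE[1][0]: acc=6 h=6 v=3
  t=3 PE[1][0]: acc=16 h=16 v=8
  t=4 PE[1][0]: acc=0 h=0 v=0
  t=5 PE[1][0]: acc=0 h=0 v=0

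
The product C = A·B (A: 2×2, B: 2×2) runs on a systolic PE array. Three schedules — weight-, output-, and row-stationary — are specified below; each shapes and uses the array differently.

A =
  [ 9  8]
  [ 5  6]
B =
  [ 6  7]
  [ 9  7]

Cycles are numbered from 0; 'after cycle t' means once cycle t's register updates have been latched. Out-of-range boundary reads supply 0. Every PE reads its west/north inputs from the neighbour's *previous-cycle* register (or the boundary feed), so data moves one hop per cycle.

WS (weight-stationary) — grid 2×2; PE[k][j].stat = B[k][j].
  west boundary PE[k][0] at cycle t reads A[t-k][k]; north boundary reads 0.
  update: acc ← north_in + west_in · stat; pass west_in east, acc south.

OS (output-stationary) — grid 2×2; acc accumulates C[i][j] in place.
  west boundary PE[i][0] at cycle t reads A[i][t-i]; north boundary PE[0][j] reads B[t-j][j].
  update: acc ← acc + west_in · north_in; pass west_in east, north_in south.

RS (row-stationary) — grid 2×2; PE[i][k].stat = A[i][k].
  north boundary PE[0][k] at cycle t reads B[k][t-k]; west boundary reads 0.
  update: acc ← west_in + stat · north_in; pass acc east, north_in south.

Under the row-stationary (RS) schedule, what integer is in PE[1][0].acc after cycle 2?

RS (2×2). Following PE[1][0] plus its west/north inputs:
  c0 r0c0: 54 / 54 / 6
  c0 r1c0: 0 / 0 / 0
  c1 r0c0: 63 / 63 / 7
  c1 r1c0: 30 / 30 / 6
  c2 r0c0: 0 / 0 / 0
  c2 r1c0: 35 / 35 / 7

PE[1][0].acc = 35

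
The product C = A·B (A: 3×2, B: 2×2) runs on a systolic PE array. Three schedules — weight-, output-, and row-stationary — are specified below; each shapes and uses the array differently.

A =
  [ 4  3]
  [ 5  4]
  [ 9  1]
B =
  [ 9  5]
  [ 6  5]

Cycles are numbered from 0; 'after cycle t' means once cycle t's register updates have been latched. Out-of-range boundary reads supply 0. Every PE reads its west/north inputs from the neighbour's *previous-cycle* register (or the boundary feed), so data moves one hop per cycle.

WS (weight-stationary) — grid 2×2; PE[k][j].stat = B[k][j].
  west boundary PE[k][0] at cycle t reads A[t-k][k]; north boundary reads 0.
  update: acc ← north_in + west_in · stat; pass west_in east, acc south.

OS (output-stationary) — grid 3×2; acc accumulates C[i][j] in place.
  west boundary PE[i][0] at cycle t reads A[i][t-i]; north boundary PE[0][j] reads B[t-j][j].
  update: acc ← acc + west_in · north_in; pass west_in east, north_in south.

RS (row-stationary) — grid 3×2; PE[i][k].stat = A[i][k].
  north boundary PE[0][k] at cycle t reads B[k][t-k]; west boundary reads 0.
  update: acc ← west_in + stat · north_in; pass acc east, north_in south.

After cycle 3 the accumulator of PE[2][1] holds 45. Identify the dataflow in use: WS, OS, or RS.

WS (2×2): PE[2][1] does not exist.
— OS: 3×2; PE[2][1] trace:
  [0] (2,1) acc=0 (h:0 v:0)
  [1] (2,1) acc=0 (h:0 v:0)
  [2] (2,1) acc=0 (h:0 v:0)
  [3] (2,1) acc=45 (h:9 v:5)
— RS: 3×2; PE[2][1] trace:
  [0] (2,1) acc=0 (h:0 v:0)
  [1] (2,1) acc=0 (h:0 v:0)
  [2] (2,1) acc=0 (h:0 v:0)
  [3] (2,1) acc=87 (h:87 v:6)

dataflow = OS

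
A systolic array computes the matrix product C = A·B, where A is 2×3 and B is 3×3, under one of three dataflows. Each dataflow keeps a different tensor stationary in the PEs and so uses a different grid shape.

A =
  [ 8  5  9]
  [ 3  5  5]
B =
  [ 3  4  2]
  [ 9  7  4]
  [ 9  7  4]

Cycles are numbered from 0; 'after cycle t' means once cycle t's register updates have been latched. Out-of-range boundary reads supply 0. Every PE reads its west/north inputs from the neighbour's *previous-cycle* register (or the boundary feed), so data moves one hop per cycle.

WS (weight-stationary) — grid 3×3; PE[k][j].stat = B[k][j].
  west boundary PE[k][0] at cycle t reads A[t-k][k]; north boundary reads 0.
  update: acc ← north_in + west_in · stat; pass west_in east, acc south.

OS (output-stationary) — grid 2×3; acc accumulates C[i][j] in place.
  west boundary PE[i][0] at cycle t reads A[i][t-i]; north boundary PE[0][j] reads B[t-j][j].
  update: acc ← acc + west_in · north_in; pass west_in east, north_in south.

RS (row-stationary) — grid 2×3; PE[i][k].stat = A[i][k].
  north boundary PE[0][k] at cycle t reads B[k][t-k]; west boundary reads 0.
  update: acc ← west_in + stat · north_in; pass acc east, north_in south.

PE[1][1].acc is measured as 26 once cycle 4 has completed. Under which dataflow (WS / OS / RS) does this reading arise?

Under WS (3×3), PE[1][1]:
  @0  [1,1]  acc 0  |  →0  ↓0
  @1  [1,1]  acc 0  |  →0  ↓0
  @2  [1,1]  acc 67  |  →5  ↓67
  @3  [1,1]  acc 47  |  →5  ↓47
  @4  [1,1]  acc 0  |  →0  ↓0
Under OS (2×3), PE[1][1]:
  @0  [1,1]  acc 0  |  →0  ↓0
  @1  [1,1]  acc 0  |  →0  ↓0
  @2  [1,1]  acc 12  |  →3  ↓4
  @3  [1,1]  acc 47  |  →5  ↓7
  @4  [1,1]  acc 82  |  →5  ↓7
Under RS (2×3), PE[1][1]:
  @0  [1,1]  acc 0  |  →0  ↓0
  @1  [1,1]  acc 0  |  →0  ↓0
  @2  [1,1]  acc 54  |  →54  ↓9
  @3  [1,1]  acc 47  |  →47  ↓7
  @4  [1,1]  acc 26  |  →26  ↓4

dataflow = RS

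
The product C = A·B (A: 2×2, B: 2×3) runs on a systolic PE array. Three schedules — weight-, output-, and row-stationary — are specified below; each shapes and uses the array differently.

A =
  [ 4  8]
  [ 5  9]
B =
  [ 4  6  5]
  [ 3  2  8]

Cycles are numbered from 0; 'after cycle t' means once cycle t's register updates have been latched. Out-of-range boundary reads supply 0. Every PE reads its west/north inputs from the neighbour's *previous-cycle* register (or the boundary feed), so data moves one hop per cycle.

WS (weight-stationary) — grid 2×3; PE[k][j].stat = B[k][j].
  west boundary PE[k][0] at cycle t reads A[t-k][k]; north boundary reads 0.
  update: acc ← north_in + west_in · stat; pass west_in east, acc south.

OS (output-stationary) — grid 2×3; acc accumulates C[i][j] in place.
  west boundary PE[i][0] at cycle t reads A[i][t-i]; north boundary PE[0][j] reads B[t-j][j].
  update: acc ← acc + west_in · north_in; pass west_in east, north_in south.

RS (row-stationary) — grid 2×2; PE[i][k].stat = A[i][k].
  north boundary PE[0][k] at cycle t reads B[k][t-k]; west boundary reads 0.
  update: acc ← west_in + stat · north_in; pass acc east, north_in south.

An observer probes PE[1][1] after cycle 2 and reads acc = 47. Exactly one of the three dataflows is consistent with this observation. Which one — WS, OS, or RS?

— WS: 2×3; PE[1][1] trace:
  0: (1,1).acc=0  regs=<0,0>
  1: (1,1).acc=0  regs=<0,0>
  2: (1,1).acc=40  regs=<8,40>
— OS: 2×3; PE[1][1] trace:
  0: (1,1).acc=0  regs=<0,0>
  1: (1,1).acc=0  regs=<0,0>
  2: (1,1).acc=30  regs=<5,6>
— RS: 2×2; PE[1][1] trace:
  0: (1,1).acc=0  regs=<0,0>
  1: (1,1).acc=0  regs=<0,0>
  2: (1,1).acc=47  regs=<47,3>

dataflow = RS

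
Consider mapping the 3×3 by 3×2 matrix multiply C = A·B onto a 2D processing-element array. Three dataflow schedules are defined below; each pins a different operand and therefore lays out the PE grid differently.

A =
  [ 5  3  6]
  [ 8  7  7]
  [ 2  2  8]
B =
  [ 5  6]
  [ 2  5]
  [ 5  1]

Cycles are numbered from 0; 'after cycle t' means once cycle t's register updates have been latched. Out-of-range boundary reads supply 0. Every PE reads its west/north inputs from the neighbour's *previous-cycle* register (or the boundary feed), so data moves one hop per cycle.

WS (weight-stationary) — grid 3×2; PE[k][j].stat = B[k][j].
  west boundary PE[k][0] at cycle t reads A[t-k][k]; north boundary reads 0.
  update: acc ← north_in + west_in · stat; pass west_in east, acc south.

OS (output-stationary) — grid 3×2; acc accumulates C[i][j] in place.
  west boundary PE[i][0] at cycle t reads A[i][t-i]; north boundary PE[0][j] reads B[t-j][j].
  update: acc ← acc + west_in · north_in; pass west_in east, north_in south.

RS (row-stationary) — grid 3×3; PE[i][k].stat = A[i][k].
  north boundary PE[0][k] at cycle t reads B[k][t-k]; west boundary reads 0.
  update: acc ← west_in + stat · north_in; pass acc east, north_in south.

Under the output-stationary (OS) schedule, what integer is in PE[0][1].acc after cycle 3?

OS on a 3×2 grid — tracing PE[0][1] and its feeders:
  @0  [0,0]  acc 25  |  →5  ↓5
  @0  [0,1]  acc 0  |  →0  ↓0
  @1  [0,0]  acc 31  |  →3  ↓2
  @1  [0,1]  acc 30  |  →5  ↓6
  @2  [0,0]  acc 61  |  →6  ↓5
  @2  [0,1]  acc 45  |  →3  ↓5
  @3  [0,0]  acc 61  |  →0  ↓0
  @3  [0,1]  acc 51  |  →6  ↓1

PE[0][1].acc = 51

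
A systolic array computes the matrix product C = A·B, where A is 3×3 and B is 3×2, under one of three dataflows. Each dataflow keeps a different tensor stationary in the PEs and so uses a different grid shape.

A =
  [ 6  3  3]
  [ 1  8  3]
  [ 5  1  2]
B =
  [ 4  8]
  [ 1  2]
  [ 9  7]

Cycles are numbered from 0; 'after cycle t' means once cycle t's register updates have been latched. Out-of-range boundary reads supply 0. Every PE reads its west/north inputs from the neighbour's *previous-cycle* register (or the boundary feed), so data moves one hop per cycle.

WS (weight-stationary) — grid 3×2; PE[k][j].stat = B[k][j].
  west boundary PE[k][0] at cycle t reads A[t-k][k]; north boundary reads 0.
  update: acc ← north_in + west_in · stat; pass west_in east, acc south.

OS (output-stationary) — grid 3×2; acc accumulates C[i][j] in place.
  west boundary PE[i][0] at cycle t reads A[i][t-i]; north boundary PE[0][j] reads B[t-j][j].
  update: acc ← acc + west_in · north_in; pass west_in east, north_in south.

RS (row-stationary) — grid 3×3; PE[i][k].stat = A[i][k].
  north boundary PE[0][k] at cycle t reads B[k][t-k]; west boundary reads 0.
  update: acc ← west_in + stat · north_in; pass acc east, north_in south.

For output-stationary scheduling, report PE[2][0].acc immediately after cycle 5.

Tracing OS — 3×2 array, target PE[2][0]:
  [0] (1,0) acc=0 (h:0 v:0)
  [0] (2,0) acc=0 (h:0 v:0)
  [1] (1,0) acc=4 (h:1 v:4)
  [1] (2,0) acc=0 (h:0 v:0)
  [2] (1,0) acc=12 (h:8 v:1)
  [2] (2,0) acc=20 (h:5 v:4)
  [3] (1,0) acc=39 (h:3 v:9)
  [3] (2,0) acc=21 (h:1 v:1)
  [4] (1,0) acc=39 (h:0 v:0)
  [4] (2,0) acc=39 (h:2 v:9)
  [5] (1,0) acc=39 (h:0 v:0)
  [5] (2,0) acc=39 (h:0 v:0)

PE[2][0].acc = 39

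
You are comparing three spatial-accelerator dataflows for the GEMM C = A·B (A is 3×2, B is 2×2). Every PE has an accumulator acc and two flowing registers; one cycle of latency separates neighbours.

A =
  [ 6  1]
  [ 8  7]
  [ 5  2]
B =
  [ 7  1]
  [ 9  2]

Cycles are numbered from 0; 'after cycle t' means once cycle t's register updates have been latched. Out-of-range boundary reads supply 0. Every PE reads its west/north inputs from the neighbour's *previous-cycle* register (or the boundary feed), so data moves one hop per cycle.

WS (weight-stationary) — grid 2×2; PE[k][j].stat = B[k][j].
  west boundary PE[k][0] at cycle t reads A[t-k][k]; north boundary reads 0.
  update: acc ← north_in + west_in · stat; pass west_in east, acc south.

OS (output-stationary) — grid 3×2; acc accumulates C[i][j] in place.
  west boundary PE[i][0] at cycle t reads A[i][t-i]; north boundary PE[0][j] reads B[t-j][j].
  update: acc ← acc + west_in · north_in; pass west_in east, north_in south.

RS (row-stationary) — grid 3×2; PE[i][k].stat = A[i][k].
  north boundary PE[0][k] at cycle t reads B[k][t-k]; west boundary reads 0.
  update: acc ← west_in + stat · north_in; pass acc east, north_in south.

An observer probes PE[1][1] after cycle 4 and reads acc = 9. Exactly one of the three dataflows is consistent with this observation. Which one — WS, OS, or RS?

dataflow = WS

— WS: 2×2; PE[1][1] trace:
  [0] (1,1) acc=0 (h:0 v:0)
  [1] (1,1) acc=0 (h:0 v:0)
  [2] (1,1) acc=8 (h:1 v:8)
  [3] (1,1) acc=22 (h:7 v:22)
  [4] (1,1) acc=9 (h:2 v:9)
— OS: 3×2; PE[1][1] trace:
  [0] (1,1) acc=0 (h:0 v:0)
  [1] (1,1) acc=0 (h:0 v:0)
  [2] (1,1) acc=8 (h:8 v:1)
  [3] (1,1) acc=22 (h:7 v:2)
  [4] (1,1) acc=22 (h:0 v:0)
— RS: 3×2; PE[1][1] trace:
  [0] (1,1) acc=0 (h:0 v:0)
  [1] (1,1) acc=0 (h:0 v:0)
  [2] (1,1) acc=119 (h:119 v:9)
  [3] (1,1) acc=22 (h:22 v:2)
  [4] (1,1) acc=0 (h:0 v:0)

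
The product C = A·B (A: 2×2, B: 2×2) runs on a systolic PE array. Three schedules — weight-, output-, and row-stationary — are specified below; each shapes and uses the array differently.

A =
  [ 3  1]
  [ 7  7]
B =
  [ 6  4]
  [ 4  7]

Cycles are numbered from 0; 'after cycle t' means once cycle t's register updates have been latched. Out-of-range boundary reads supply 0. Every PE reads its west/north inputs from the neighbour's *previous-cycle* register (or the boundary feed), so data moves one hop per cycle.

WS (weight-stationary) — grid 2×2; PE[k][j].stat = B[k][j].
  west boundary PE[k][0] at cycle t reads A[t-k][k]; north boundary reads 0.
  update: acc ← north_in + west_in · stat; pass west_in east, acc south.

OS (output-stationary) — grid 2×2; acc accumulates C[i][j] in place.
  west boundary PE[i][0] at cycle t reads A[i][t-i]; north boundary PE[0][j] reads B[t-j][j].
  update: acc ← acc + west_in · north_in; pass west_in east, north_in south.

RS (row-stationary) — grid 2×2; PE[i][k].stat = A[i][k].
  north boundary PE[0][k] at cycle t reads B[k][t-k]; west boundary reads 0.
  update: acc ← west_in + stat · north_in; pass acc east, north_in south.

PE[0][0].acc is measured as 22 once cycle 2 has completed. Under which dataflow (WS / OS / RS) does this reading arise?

dataflow = OS

Under WS (2×2), PE[0][0]:
  step 0 · PE0,0: acc=18; fwd→3 fwd↓18
  step 1 · PE0,0: acc=42; fwd→7 fwd↓42
  step 2 · PE0,0: acc=0; fwd→0 fwd↓0
Under OS (2×2), PE[0][0]:
  step 0 · PE0,0: acc=18; fwd→3 fwd↓6
  step 1 · PE0,0: acc=22; fwd→1 fwd↓4
  step 2 · PE0,0: acc=22; fwd→0 fwd↓0
Under RS (2×2), PE[0][0]:
  step 0 · PE0,0: acc=18; fwd→18 fwd↓6
  step 1 · PE0,0: acc=12; fwd→12 fwd↓4
  step 2 · PE0,0: acc=0; fwd→0 fwd↓0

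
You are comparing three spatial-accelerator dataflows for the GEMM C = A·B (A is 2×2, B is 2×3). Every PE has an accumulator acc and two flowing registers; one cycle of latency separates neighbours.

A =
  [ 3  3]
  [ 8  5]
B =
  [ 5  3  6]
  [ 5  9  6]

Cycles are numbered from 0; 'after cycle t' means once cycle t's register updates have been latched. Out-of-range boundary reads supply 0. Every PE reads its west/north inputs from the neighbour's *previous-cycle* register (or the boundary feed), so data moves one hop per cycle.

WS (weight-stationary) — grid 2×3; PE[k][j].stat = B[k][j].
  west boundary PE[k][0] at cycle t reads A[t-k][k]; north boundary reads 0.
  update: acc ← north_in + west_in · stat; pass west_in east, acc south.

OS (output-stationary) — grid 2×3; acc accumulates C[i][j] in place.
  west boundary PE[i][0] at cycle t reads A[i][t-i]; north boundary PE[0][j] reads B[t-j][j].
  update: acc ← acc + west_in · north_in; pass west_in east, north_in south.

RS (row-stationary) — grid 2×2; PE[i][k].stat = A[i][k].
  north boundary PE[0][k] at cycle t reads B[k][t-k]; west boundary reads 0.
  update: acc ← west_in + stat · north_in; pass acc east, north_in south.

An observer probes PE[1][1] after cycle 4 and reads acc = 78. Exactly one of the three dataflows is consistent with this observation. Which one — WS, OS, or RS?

WS (2×3 grid), PE[1][1]:
  @0  [1,1]  acc 0  |  →0  ↓0
  @1  [1,1]  acc 0  |  →0  ↓0
  @2  [1,1]  acc 36  |  →3  ↓36
  @3  [1,1]  acc 69  |  →5  ↓69
  @4  [1,1]  acc 0  |  →0  ↓0
OS (2×3 grid), PE[1][1]:
  @0  [1,1]  acc 0  |  →0  ↓0
  @1  [1,1]  acc 0  |  →0  ↓0
  @2  [1,1]  acc 24  |  →8  ↓3
  @3  [1,1]  acc 69  |  →5  ↓9
  @4  [1,1]  acc 69  |  →0  ↓0
RS (2×2 grid), PE[1][1]:
  @0  [1,1]  acc 0  |  →0  ↓0
  @1  [1,1]  acc 0  |  →0  ↓0
  @2  [1,1]  acc 65  |  →65  ↓5
  @3  [1,1]  acc 69  |  →69  ↓9
  @4  [1,1]  acc 78  |  →78  ↓6

dataflow = RS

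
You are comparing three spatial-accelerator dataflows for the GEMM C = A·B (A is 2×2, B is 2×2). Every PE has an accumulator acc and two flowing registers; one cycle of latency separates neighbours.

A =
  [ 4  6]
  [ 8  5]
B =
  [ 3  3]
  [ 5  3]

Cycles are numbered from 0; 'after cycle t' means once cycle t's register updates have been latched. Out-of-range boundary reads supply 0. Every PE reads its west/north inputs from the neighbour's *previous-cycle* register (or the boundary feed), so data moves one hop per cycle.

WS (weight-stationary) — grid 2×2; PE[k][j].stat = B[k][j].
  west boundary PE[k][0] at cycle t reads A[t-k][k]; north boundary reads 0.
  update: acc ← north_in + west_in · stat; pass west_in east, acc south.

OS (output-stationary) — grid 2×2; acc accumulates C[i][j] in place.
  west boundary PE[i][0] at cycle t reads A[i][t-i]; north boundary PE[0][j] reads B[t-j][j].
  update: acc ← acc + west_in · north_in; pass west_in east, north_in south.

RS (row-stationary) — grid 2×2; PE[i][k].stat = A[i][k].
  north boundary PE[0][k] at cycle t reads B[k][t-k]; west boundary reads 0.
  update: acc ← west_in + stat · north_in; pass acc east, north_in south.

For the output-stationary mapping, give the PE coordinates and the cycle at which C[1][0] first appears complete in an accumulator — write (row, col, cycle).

(row, col, cycle) = (1, 0, 2)

OS: C[1][0] accumulates in PE[1][0]:
  c0 r1c0: 0 / 0 / 0
  c1 r1c0: 24 / 8 / 3
  c2 r1c0: 49 / 5 / 5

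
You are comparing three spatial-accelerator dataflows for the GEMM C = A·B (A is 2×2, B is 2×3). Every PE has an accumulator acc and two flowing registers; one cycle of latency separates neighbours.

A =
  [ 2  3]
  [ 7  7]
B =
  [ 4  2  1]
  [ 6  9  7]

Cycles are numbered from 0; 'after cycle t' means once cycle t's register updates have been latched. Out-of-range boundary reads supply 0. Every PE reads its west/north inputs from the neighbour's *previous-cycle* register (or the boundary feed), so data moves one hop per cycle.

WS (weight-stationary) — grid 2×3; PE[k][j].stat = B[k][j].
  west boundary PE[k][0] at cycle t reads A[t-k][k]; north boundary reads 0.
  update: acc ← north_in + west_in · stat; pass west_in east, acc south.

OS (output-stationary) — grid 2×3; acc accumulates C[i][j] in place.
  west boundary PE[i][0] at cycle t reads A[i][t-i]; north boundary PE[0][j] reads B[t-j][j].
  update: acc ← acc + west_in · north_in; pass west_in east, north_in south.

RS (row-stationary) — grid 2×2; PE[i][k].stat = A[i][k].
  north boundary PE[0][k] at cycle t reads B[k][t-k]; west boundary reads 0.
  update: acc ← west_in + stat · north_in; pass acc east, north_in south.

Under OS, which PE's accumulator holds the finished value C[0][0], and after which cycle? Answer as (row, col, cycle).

(row, col, cycle) = (0, 0, 1)

Under OS, C[0][0] lands at PE[0][0]:
  @0  [0,0]  acc 8  |  →2  ↓4
  @1  [0,0]  acc 26  |  →3  ↓6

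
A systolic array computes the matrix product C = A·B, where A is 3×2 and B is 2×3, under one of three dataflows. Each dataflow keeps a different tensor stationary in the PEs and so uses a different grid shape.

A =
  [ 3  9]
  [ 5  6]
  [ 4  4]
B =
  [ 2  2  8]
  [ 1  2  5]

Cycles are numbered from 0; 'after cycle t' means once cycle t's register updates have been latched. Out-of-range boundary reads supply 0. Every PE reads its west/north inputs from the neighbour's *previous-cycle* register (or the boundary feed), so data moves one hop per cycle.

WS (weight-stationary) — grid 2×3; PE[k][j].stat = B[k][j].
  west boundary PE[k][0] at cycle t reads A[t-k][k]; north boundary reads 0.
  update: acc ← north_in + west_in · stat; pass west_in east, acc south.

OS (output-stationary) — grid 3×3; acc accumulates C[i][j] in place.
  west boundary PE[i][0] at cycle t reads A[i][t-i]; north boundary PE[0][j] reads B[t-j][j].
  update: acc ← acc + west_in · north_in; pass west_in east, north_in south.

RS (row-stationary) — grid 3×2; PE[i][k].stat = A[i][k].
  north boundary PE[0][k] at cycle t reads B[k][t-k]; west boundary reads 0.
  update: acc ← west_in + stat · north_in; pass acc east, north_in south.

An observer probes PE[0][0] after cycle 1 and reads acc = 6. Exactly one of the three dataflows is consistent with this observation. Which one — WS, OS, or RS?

Under WS (2×3), PE[0][0]:
  @0  [0,0]  acc 6  |  →3  ↓6
  @1  [0,0]  acc 10  |  →5  ↓10
Under OS (3×3), PE[0][0]:
  @0  [0,0]  acc 6  |  →3  ↓2
  @1  [0,0]  acc 15  |  →9  ↓1
Under RS (3×2), PE[0][0]:
  @0  [0,0]  acc 6  |  →6  ↓2
  @1  [0,0]  acc 6  |  →6  ↓2

dataflow = RS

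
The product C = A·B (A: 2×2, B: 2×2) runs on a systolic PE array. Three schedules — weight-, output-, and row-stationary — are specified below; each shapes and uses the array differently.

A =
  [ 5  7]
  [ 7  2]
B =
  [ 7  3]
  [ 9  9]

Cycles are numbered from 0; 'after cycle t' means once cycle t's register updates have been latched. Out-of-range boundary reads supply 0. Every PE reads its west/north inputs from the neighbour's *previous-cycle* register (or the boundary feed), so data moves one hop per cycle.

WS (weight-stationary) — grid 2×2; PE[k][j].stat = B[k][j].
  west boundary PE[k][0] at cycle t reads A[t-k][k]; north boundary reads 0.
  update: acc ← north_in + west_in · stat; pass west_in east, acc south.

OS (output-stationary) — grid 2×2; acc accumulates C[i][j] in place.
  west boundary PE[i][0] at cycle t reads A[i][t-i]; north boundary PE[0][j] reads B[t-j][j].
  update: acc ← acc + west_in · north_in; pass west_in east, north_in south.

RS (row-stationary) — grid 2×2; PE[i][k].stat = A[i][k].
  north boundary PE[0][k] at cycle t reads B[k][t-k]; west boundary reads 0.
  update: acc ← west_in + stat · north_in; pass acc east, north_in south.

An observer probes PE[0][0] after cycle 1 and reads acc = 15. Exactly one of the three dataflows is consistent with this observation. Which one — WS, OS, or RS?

dataflow = RS

Under WS (2×2), PE[0][0]:
  c0 r0c0: 35 / 5 / 35
  c1 r0c0: 49 / 7 / 49
Under OS (2×2), PE[0][0]:
  c0 r0c0: 35 / 5 / 7
  c1 r0c0: 98 / 7 / 9
Under RS (2×2), PE[0][0]:
  c0 r0c0: 35 / 35 / 7
  c1 r0c0: 15 / 15 / 3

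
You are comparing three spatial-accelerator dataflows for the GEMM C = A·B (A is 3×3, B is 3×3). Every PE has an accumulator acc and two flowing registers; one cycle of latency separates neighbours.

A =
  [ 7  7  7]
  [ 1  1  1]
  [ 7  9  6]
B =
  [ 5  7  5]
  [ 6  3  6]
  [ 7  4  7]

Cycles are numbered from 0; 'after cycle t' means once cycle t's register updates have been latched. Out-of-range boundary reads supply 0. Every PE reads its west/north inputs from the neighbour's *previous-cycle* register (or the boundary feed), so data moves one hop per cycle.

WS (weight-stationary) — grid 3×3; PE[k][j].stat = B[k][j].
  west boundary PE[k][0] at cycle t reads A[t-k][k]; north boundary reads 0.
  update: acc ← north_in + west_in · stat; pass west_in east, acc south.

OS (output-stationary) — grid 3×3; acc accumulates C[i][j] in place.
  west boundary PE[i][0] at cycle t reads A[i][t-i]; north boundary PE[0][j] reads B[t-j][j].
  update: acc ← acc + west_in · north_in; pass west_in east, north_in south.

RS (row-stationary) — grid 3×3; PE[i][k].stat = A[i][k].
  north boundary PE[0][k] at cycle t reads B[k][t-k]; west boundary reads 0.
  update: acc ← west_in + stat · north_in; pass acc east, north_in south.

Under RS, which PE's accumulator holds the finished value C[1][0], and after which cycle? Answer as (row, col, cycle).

RS: C[1][0] accumulates in PE[1][2]:
  after 0 — PE[1][2] acc=0, pass-E 0, pass-S 0
  after 1 — PE[1][2] acc=0, pass-E 0, pass-S 0
  after 2 — PE[1][2] acc=0, pass-E 0, pass-S 0
  after 3 — PE[1][2] acc=18, pass-E 18, pass-S 7

(row, col, cycle) = (1, 2, 3)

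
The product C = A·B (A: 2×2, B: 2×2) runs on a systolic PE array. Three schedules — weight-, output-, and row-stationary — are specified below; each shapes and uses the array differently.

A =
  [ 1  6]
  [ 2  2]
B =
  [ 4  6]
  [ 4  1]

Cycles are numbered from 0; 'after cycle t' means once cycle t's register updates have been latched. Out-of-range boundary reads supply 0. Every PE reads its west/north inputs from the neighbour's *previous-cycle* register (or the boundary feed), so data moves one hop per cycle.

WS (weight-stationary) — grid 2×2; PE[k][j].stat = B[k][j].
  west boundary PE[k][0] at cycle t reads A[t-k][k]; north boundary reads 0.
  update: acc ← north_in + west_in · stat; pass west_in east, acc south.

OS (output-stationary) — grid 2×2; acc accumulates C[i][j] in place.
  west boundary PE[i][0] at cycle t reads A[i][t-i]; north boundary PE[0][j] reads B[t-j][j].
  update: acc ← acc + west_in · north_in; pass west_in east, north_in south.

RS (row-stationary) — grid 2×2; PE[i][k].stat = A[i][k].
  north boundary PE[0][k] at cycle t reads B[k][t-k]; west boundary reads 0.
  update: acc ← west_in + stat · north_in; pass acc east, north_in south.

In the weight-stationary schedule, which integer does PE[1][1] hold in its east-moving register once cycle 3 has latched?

WS (2×2). Following PE[1][1] plus its west/north inputs:
  c0 r0c1: 0 / 0 / 0
  c0 r1c0: 0 / 0 / 0
  c0 r1c1: 0 / 0 / 0
  c1 r0c1: 6 / 1 / 6
  c1 r1c0: 28 / 6 / 28
  c1 r1c1: 0 / 0 / 0
  c2 r0c1: 12 / 2 / 12
  c2 r1c0: 16 / 2 / 16
  c2 r1c1: 12 / 6 / 12
  c3 r0c1: 0 / 0 / 0
  c3 r1c0: 0 / 0 / 0
  c3 r1c1: 14 / 2 / 14

register = 2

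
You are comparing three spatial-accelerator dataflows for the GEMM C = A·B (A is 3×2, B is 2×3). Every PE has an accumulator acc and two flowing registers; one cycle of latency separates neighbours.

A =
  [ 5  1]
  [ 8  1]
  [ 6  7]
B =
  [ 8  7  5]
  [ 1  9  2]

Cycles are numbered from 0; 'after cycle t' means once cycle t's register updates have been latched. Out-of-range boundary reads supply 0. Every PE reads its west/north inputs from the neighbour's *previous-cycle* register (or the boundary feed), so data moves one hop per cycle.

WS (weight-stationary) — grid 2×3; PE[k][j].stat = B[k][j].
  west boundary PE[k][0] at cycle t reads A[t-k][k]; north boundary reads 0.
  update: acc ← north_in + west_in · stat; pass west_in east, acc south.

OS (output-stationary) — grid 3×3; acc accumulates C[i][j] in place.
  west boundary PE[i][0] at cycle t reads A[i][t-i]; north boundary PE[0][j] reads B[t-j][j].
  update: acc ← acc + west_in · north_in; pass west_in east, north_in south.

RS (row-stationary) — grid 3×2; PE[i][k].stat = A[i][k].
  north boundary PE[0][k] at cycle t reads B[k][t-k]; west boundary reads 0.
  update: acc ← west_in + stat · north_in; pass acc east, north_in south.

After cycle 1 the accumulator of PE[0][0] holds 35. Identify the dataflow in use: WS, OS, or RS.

Under WS (2×3), PE[0][0]:
  @0  [0,0]  acc 40  |  →5  ↓40
  @1  [0,0]  acc 64  |  →8  ↓64
Under OS (3×3), PE[0][0]:
  @0  [0,0]  acc 40  |  →5  ↓8
  @1  [0,0]  acc 41  |  →1  ↓1
Under RS (3×2), PE[0][0]:
  @0  [0,0]  acc 40  |  →40  ↓8
  @1  [0,0]  acc 35  |  →35  ↓7

dataflow = RS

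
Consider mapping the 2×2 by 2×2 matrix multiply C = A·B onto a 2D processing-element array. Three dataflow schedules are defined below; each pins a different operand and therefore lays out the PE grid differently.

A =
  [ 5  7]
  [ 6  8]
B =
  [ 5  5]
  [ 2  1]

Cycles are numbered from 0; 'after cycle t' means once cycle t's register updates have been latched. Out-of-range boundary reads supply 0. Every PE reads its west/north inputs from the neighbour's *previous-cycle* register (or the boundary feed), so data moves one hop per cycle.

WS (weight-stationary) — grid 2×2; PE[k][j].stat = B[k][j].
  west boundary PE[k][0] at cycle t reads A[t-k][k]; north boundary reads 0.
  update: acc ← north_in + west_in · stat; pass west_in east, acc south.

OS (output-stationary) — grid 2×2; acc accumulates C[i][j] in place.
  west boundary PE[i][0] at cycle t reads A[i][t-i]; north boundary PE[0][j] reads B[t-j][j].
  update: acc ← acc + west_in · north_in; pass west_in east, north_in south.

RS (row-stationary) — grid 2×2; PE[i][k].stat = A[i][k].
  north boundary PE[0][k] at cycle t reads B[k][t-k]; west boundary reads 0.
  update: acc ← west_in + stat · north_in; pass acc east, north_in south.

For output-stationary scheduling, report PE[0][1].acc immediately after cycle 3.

PE[0][1].acc = 32

OS (2×2). Following PE[0][1] plus its west/north inputs:
  cycle 0: PE[0][0] → acc 25, east 5, south 5
  cycle 0: PE[0][1] → acc 0, east 0, south 0
  cycle 1: PE[0][0] → acc 39, east 7, south 2
  cycle 1: PE[0][1] → acc 25, east 5, south 5
  cycle 2: PE[0][0] → acc 39, east 0, south 0
  cycle 2: PE[0][1] → acc 32, east 7, south 1
  cycle 3: PE[0][0] → acc 39, east 0, south 0
  cycle 3: PE[0][1] → acc 32, east 0, south 0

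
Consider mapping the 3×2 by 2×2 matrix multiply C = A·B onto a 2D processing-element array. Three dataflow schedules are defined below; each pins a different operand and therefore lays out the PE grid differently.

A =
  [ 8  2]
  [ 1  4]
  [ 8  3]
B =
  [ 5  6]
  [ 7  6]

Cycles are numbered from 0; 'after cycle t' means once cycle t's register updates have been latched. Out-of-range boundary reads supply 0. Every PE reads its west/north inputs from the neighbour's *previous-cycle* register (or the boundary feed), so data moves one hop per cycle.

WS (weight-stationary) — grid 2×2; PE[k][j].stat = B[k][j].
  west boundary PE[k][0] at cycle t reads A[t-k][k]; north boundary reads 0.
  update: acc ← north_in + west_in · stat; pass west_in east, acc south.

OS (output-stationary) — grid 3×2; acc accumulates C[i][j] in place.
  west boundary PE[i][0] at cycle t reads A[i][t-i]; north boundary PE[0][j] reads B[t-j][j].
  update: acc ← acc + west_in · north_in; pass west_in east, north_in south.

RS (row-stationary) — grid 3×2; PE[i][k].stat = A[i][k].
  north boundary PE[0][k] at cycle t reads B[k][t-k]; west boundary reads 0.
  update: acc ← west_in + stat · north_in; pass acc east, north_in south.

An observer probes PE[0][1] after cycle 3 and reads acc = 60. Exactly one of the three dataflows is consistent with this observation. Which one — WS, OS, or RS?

dataflow = OS

WS [2×2] PE[0][1] across cycles:
  @0  [0,1]  acc 0  |  →0  ↓0
  @1  [0,1]  acc 48  |  →8  ↓48
  @2  [0,1]  acc 6  |  →1  ↓6
  @3  [0,1]  acc 48  |  →8  ↓48
OS [3×2] PE[0][1] across cycles:
  @0  [0,1]  acc 0  |  →0  ↓0
  @1  [0,1]  acc 48  |  →8  ↓6
  @2  [0,1]  acc 60  |  →2  ↓6
  @3  [0,1]  acc 60  |  →0  ↓0
RS [3×2] PE[0][1] across cycles:
  @0  [0,1]  acc 0  |  →0  ↓0
  @1  [0,1]  acc 54  |  →54  ↓7
  @2  [0,1]  acc 60  |  →60  ↓6
  @3  [0,1]  acc 0  |  →0  ↓0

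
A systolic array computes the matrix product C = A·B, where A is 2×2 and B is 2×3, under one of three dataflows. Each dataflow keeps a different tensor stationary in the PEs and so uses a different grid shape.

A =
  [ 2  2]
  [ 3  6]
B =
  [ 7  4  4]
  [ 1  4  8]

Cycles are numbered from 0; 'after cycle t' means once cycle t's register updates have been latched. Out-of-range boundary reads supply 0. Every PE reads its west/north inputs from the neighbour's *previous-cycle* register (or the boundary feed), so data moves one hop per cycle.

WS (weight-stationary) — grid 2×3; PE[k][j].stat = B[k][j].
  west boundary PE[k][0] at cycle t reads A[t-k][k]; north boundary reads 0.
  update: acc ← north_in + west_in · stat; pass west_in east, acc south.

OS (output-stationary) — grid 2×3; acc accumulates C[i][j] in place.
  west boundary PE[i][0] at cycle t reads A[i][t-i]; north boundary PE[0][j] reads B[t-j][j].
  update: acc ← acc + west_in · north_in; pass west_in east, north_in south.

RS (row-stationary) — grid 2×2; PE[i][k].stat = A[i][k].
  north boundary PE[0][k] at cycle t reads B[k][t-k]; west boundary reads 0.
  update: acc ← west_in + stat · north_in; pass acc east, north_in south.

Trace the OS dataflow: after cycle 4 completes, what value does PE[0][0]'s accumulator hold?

Tracing OS — 2×3 array, target PE[0][0]:
  t=0 PE[0][0]: acc=14 h=2 v=7
  t=1 PE[0][0]: acc=16 h=2 v=1
  t=2 PE[0][0]: acc=16 h=0 v=0
  t=3 PE[0][0]: acc=16 h=0 v=0
  t=4 PE[0][0]: acc=16 h=0 v=0

PE[0][0].acc = 16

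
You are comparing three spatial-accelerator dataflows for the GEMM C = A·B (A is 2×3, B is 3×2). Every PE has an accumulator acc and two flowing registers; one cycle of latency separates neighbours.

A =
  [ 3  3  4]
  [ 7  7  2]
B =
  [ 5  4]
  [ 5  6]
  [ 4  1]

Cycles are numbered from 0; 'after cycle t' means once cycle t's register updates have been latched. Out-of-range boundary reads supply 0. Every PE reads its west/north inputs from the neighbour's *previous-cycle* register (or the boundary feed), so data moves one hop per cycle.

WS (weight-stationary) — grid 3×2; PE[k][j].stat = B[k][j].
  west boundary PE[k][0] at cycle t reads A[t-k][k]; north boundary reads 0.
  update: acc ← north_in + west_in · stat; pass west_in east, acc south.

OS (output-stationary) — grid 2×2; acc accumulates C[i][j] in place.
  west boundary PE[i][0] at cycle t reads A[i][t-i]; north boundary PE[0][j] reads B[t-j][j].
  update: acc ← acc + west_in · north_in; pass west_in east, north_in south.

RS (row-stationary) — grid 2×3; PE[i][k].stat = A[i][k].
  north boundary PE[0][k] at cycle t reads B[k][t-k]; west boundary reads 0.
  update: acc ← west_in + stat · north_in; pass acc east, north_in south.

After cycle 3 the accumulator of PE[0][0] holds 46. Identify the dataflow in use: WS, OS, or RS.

dataflow = OS

Under WS (3×2), PE[0][0]:
  t=0 PE[0][0]: acc=15 h=3 v=15
  t=1 PE[0][0]: acc=35 h=7 v=35
  t=2 PE[0][0]: acc=0 h=0 v=0
  t=3 PE[0][0]: acc=0 h=0 v=0
Under OS (2×2), PE[0][0]:
  t=0 PE[0][0]: acc=15 h=3 v=5
  t=1 PE[0][0]: acc=30 h=3 v=5
  t=2 PE[0][0]: acc=46 h=4 v=4
  t=3 PE[0][0]: acc=46 h=0 v=0
Under RS (2×3), PE[0][0]:
  t=0 PE[0][0]: acc=15 h=15 v=5
  t=1 PE[0][0]: acc=12 h=12 v=4
  t=2 PE[0][0]: acc=0 h=0 v=0
  t=3 PE[0][0]: acc=0 h=0 v=0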